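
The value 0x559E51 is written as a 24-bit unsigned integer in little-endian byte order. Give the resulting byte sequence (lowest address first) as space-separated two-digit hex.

Split into bytes (most-significant first): 55 9E 51.
Little-endian: lowest address holds the least-significant byte.
So at ascending addresses the bytes are 51 9E 55.

51 9E 55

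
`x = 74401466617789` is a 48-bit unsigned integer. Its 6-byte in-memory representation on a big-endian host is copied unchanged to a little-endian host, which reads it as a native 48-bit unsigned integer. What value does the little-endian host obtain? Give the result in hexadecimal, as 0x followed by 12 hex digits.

74401466617789 in 48-bit hexadecimal is 0x43AAF0FD0FBD.
Stored big-endian, the bytes at ascending addresses are 43 AA F0 FD 0F BD.
Read back as little-endian, the first byte is least significant, giving 0xBD0FFDF0AA43.

0xBD0FFDF0AA43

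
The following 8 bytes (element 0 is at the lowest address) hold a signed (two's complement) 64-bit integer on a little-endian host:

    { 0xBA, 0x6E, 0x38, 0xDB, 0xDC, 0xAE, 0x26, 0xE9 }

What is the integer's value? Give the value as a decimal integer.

-1646436350163390790

Little-endian stores the least-significant byte at the lowest address.
Reassemble most-significant byte first: E9 26 AE DC DB 38 6E BA → 0xE926AEDCDB386EBA.
Top bit is set, so as a signed 64-bit value this is 0xE926AEDCDB386EBA − 2^64 = -1646436350163390790.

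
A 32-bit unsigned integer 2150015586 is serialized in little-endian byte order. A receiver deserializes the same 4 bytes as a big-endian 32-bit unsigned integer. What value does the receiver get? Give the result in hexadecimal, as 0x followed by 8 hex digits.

0x62A22680

2150015586 in 32-bit hexadecimal is 0x8026A262.
Stored little-endian, the bytes at ascending addresses are 62 A2 26 80.
Read back as big-endian, the last byte is least significant, giving 0x62A22680.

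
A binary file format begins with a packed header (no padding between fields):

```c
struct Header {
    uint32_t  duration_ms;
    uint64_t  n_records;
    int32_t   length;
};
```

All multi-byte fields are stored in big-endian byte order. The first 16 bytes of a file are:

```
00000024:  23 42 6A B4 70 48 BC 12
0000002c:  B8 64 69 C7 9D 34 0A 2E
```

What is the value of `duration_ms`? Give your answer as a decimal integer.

591555252

`duration_ms` is the first field, at byte offset 0, occupying 4 bytes.
Bytes at offsets 0..3: 23 42 6A B4.
In big-endian order the high byte comes first in memory.
The bytes are already most-significant first: 0x23426AB4.
0x23426AB4 = 591555252.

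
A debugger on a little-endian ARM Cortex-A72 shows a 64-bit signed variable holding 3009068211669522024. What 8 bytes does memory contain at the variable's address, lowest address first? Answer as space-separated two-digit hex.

3009068211669522024 in hexadecimal, padded to 64 bits, is 0x29C25B98857B5668.
Split into bytes (most-significant first): 29 C2 5B 98 85 7B 56 68.
Little-endian: lowest address holds the least-significant byte.
So at ascending addresses the bytes are 68 56 7B 85 98 5B C2 29.

68 56 7B 85 98 5B C2 29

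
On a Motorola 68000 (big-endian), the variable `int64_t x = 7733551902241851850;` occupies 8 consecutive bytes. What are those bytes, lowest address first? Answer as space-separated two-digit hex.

6B 53 18 7B 21 2C 09 CA

7733551902241851850 in hexadecimal, padded to 64 bits, is 0x6B53187B212C09CA.
Split into bytes (most-significant first): 6B 53 18 7B 21 2C 09 CA.
Big-endian: lowest address holds the most-significant byte.
So the memory order matches the most-significant-first order: 6B 53 18 7B 21 2C 09 CA.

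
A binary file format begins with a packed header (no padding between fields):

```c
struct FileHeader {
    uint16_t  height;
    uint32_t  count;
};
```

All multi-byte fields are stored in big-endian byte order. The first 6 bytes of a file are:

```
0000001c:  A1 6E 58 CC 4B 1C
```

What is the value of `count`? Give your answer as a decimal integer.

`count` follows `height` (2 bytes), so it starts at byte offset 2 and occupies 4 bytes.
Bytes at offsets 2..5: 58 CC 4B 1C.
In big-endian order the high byte comes first in memory.
The bytes are already most-significant first: 0x58CC4B1C.
0x58CC4B1C = 1489783580.

1489783580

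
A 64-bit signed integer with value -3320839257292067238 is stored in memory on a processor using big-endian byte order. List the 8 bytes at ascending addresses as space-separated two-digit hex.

Two's complement of -3320839257292067238 in 64 bits: 3320839257292067238 = 0x2E15FDB5BF10D1A6; invert → 0xD1EA024A40EF2E59; add 1 → 0xD1EA024A40EF2E5A.
Split into bytes (most-significant first): D1 EA 02 4A 40 EF 2E 5A.
Big-endian stores the most-significant byte at the lowest address.
So the memory order matches the most-significant-first order: D1 EA 02 4A 40 EF 2E 5A.

D1 EA 02 4A 40 EF 2E 5A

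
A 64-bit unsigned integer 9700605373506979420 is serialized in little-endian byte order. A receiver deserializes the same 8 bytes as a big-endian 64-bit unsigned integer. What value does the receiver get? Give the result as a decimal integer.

6631024825428713350

9700605373506979420 in 64-bit hexadecimal is 0x869F7930F221065C.
Stored little-endian, the bytes at ascending addresses are 5C 06 21 F2 30 79 9F 86.
Read back as big-endian, the last byte is least significant, giving 0x5C0621F230799F86.
0x5C0621F230799F86 = 6631024825428713350.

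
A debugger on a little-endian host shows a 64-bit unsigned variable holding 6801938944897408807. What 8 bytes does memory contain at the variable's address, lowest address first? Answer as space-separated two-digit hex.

27 5F 81 A2 6E 57 65 5E

6801938944897408807 in hexadecimal, padded to 64 bits, is 0x5E65576EA2815F27.
Split into bytes (most-significant first): 5E 65 57 6E A2 81 5F 27.
Little-endian: lowest address holds the least-significant byte.
So at ascending addresses the bytes are 27 5F 81 A2 6E 57 65 5E.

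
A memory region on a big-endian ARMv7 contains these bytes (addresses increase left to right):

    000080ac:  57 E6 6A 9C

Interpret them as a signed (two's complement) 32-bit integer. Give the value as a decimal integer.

1474718364

Big-endian stores the most-significant byte at the lowest address.
The bytes are already most-significant first: 0x57E66A9C.
0x57E66A9C = 1474718364.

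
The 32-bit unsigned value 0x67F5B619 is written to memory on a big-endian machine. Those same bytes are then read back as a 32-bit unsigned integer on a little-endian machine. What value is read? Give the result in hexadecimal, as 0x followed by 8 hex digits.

0x19B6F567

Stored big-endian, the bytes at ascending addresses are 67 F5 B6 19.
Read back as little-endian, the first byte is least significant, giving 0x19B6F567.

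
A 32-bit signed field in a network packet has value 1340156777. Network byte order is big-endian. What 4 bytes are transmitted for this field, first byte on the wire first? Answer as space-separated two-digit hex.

1340156777 in hexadecimal, padded to 32 bits, is 0x4FE12B69.
Split into bytes (most-significant first): 4F E1 2B 69.
Big-endian: lowest address holds the most-significant byte.
So the memory order matches the most-significant-first order: 4F E1 2B 69.

4F E1 2B 69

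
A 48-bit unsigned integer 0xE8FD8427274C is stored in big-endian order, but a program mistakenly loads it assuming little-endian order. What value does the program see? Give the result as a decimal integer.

83731050462696

Stored big-endian, the bytes at ascending addresses are E8 FD 84 27 27 4C.
Read back as little-endian, the first byte is least significant, giving 0x4C272784FDE8.
0x4C272784FDE8 = 83731050462696.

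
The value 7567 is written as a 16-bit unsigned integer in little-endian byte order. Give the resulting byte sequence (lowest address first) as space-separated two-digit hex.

8F 1D

7567 in hexadecimal, padded to 16 bits, is 0x1D8F.
Split into bytes (most-significant first): 1D 8F.
Little-endian: lowest address holds the least-significant byte.
So at ascending addresses the bytes are 8F 1D.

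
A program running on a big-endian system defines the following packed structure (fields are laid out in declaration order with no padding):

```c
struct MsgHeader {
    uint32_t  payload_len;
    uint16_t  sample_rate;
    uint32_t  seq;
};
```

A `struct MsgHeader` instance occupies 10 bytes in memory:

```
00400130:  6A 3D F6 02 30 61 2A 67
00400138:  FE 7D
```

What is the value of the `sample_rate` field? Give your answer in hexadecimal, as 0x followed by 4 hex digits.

`sample_rate` follows `payload_len` (4 bytes), so it starts at byte offset 4 and occupies 2 bytes.
Bytes at offsets 4..5: 30 61.
In big-endian order the high byte comes first in memory.
The bytes are already most-significant first: 0x3061.

0x3061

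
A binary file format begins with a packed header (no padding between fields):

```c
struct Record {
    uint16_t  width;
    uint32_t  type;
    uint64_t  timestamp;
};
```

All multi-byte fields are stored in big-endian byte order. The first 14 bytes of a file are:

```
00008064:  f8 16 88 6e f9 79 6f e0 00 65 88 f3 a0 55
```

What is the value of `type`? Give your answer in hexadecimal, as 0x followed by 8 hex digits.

0x886EF979

`type` follows `width` (2 bytes), so it starts at byte offset 2 and occupies 4 bytes.
Bytes at offsets 2..5: 88 6E F9 79.
In big-endian order the high byte comes first in memory.
The bytes are already most-significant first: 0x886EF979.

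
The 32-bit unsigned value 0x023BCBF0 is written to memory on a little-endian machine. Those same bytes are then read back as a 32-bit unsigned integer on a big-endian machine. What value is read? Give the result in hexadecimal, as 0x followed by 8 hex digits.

0xF0CB3B02

Stored little-endian, the bytes at ascending addresses are F0 CB 3B 02.
Read back as big-endian, the last byte is least significant, giving 0xF0CB3B02.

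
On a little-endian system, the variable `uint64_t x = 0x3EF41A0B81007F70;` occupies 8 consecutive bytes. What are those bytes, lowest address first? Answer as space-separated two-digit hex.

Split into bytes (most-significant first): 3E F4 1A 0B 81 00 7F 70.
Little-endian stores the least-significant byte at the lowest address.
So at ascending addresses the bytes are 70 7F 00 81 0B 1A F4 3E.

70 7F 00 81 0B 1A F4 3E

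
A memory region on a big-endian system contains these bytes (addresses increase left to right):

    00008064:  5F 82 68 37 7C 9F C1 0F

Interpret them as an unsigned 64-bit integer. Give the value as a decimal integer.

In big-endian order the high byte comes first in memory.
The bytes are already most-significant first: 0x5F8268377C9FC10F.
0x5F8268377C9FC10F = 6882177768098873615.

6882177768098873615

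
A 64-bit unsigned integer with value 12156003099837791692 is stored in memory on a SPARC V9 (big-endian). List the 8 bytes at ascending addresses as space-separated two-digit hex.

12156003099837791692 in hexadecimal, padded to 64 bits, is 0xA8B2CC69FE60FDCC.
Split into bytes (most-significant first): A8 B2 CC 69 FE 60 FD CC.
In big-endian order the high byte comes first in memory.
So the memory order matches the most-significant-first order: A8 B2 CC 69 FE 60 FD CC.

A8 B2 CC 69 FE 60 FD CC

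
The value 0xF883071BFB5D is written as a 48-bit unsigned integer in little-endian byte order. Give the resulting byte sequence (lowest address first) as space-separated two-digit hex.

Split into bytes (most-significant first): F8 83 07 1B FB 5D.
In little-endian order the low byte comes first in memory.
So at ascending addresses the bytes are 5D FB 1B 07 83 F8.

5D FB 1B 07 83 F8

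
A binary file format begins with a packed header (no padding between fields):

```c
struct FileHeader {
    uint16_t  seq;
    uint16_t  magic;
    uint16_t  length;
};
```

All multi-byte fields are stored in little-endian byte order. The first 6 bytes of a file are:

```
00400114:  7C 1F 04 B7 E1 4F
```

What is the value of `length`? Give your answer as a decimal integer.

`length` follows `seq` (2 B), `magic` (2 B), so it starts at offset 2 + 2 = 4 and occupies 2 bytes.
Bytes at offsets 4..5: E1 4F.
In little-endian order the low byte comes first in memory.
Reassemble most-significant byte first: 4F E1 → 0x4FE1.
0x4FE1 = 20449.

20449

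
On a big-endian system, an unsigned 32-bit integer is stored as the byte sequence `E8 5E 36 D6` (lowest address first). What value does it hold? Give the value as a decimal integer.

3898488534

Big-endian stores the most-significant byte at the lowest address.
The bytes are already most-significant first: 0xE85E36D6.
0xE85E36D6 = 3898488534.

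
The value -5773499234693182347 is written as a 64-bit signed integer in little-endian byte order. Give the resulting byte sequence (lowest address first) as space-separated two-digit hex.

Two's complement of -5773499234693182347 in 64 bits: 5773499234693182347 = 0x501F96F6F2E0738B; invert → 0xAFE069090D1F8C74; add 1 → 0xAFE069090D1F8C75.
Split into bytes (most-significant first): AF E0 69 09 0D 1F 8C 75.
Little-endian: lowest address holds the least-significant byte.
So at ascending addresses the bytes are 75 8C 1F 0D 09 69 E0 AF.

75 8C 1F 0D 09 69 E0 AF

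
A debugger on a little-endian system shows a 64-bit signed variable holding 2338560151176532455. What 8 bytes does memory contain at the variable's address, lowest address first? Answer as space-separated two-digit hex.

2338560151176532455 in hexadecimal, padded to 64 bits, is 0x20743C1138C2D1E7.
Split into bytes (most-significant first): 20 74 3C 11 38 C2 D1 E7.
Little-endian: lowest address holds the least-significant byte.
So at ascending addresses the bytes are E7 D1 C2 38 11 3C 74 20.

E7 D1 C2 38 11 3C 74 20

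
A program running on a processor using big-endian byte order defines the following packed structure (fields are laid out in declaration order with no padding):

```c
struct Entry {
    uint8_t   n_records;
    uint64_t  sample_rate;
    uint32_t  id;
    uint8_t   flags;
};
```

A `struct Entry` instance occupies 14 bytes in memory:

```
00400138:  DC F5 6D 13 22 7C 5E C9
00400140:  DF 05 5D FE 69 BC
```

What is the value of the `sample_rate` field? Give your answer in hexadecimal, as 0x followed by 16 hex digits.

`sample_rate` follows `n_records` (1 byte), so it starts at byte offset 1 and occupies 8 bytes.
Bytes at offsets 1..8: F5 6D 13 22 7C 5E C9 DF.
Big-endian: lowest address holds the most-significant byte.
The bytes are already most-significant first: 0xF56D13227C5EC9DF.

0xF56D13227C5EC9DF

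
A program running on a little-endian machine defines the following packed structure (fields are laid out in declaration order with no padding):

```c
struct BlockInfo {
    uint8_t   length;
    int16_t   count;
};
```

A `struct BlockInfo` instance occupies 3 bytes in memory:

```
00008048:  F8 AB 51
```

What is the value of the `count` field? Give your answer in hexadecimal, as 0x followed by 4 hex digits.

0x51AB

`count` follows `length` (1 byte), so it starts at byte offset 1 and occupies 2 bytes.
Bytes at offsets 1..2: AB 51.
Little-endian: lowest address holds the least-significant byte.
Reassemble most-significant byte first: 51 AB → 0x51AB.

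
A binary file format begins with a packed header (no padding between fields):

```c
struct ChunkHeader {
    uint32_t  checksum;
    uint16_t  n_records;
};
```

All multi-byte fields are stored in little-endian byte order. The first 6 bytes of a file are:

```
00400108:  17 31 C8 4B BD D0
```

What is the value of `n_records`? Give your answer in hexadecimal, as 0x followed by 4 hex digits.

`n_records` follows `checksum` (4 bytes), so it starts at byte offset 4 and occupies 2 bytes.
Bytes at offsets 4..5: BD D0.
In little-endian order the low byte comes first in memory.
Reassemble most-significant byte first: D0 BD → 0xD0BD.

0xD0BD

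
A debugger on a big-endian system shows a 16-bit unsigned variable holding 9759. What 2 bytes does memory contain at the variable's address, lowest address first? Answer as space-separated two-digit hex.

26 1F

9759 in hexadecimal, padded to 16 bits, is 0x261F.
Split into bytes (most-significant first): 26 1F.
Big-endian: lowest address holds the most-significant byte.
So the memory order matches the most-significant-first order: 26 1F.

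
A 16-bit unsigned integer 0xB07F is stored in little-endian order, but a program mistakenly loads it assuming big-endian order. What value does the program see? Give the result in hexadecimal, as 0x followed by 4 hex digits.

Stored little-endian, the bytes at ascending addresses are 7F B0.
Read back as big-endian, the last byte is least significant, giving 0x7FB0.

0x7FB0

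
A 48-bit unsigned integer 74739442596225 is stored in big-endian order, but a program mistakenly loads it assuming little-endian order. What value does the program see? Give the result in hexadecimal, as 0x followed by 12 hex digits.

0x8139EDA1F943

74739442596225 in 48-bit hexadecimal is 0x43F9A1ED3981.
Stored big-endian, the bytes at ascending addresses are 43 F9 A1 ED 39 81.
Read back as little-endian, the first byte is least significant, giving 0x8139EDA1F943.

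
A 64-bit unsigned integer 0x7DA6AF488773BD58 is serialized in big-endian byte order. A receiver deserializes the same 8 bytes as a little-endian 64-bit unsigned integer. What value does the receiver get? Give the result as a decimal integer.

6394394070813222525

Stored big-endian, the bytes at ascending addresses are 7D A6 AF 48 87 73 BD 58.
Read back as little-endian, the first byte is least significant, giving 0x58BD738748AFA67D.
0x58BD738748AFA67D = 6394394070813222525.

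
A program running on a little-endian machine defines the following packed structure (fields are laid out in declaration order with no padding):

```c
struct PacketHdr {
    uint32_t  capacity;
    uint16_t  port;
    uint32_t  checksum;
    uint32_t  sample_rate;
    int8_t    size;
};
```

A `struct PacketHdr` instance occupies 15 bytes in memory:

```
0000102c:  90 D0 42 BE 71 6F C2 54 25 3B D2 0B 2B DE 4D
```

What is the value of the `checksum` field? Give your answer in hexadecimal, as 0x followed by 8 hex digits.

0x3B2554C2

`checksum` follows `capacity` (4 B), `port` (2 B), so it starts at offset 4 + 2 = 6 and occupies 4 bytes.
Bytes at offsets 6..9: C2 54 25 3B.
In little-endian order the low byte comes first in memory.
Reassemble most-significant byte first: 3B 25 54 C2 → 0x3B2554C2.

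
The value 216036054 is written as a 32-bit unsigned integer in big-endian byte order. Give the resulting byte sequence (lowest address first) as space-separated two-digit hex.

216036054 in hexadecimal, padded to 32 bits, is 0x0CE072D6.
Split into bytes (most-significant first): 0C E0 72 D6.
In big-endian order the high byte comes first in memory.
So the memory order matches the most-significant-first order: 0C E0 72 D6.

0C E0 72 D6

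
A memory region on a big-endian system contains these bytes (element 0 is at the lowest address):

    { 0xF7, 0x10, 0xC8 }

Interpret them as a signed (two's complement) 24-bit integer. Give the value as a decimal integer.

-585528

Big-endian stores the most-significant byte at the lowest address.
The bytes are already most-significant first: 0xF710C8.
Top bit is set, so as a signed 24-bit value this is 0xF710C8 − 2^24 = -585528.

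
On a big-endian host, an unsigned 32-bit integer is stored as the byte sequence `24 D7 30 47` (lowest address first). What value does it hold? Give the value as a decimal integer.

618082375

Big-endian: lowest address holds the most-significant byte.
The bytes are already most-significant first: 0x24D73047.
0x24D73047 = 618082375.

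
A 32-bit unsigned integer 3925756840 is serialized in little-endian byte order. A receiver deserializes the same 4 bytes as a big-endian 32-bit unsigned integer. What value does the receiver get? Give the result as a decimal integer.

2823552745

3925756840 in 32-bit hexadecimal is 0xE9FE4BA8.
Stored little-endian, the bytes at ascending addresses are A8 4B FE E9.
Read back as big-endian, the last byte is least significant, giving 0xA84BFEE9.
0xA84BFEE9 = 2823552745.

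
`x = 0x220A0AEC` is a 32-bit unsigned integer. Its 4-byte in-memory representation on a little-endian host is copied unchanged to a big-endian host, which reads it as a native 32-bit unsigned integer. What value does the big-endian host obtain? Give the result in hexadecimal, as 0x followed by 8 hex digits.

0xEC0A0A22

Stored little-endian, the bytes at ascending addresses are EC 0A 0A 22.
Read back as big-endian, the last byte is least significant, giving 0xEC0A0A22.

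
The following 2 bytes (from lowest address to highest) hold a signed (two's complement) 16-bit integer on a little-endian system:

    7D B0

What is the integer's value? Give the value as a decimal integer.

In little-endian order the low byte comes first in memory.
Reassemble most-significant byte first: B0 7D → 0xB07D.
Top bit is set, so as a signed 16-bit value this is 0xB07D − 2^16 = -20355.

-20355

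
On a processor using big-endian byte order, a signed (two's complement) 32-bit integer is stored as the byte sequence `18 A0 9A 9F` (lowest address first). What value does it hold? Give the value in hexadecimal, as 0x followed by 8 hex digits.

Big-endian: lowest address holds the most-significant byte.
The bytes are already most-significant first: 0x18A09A9F.

0x18A09A9F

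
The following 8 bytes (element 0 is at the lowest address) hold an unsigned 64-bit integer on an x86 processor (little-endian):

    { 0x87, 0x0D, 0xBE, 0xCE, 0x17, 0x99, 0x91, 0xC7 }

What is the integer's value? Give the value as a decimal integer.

14380443412702563719

Little-endian stores the least-significant byte at the lowest address.
Reassemble most-significant byte first: C7 91 99 17 CE BE 0D 87 → 0xC7919917CEBE0D87.
0xC7919917CEBE0D87 = 14380443412702563719.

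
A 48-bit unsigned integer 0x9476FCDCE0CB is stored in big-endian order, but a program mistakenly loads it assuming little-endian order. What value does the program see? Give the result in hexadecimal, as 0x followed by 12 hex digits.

Stored big-endian, the bytes at ascending addresses are 94 76 FC DC E0 CB.
Read back as little-endian, the first byte is least significant, giving 0xCBE0DCFC7694.

0xCBE0DCFC7694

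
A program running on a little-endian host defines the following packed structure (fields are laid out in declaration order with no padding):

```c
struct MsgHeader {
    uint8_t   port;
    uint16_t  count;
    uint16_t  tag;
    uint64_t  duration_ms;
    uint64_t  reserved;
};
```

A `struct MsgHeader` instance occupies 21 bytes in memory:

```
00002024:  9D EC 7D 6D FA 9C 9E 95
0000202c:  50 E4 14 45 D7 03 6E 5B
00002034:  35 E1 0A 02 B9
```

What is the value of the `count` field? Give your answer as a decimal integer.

`count` follows `port` (1 byte), so it starts at byte offset 1 and occupies 2 bytes.
Bytes at offsets 1..2: EC 7D.
In little-endian order the low byte comes first in memory.
Reassemble most-significant byte first: 7D EC → 0x7DEC.
0x7DEC = 32236.

32236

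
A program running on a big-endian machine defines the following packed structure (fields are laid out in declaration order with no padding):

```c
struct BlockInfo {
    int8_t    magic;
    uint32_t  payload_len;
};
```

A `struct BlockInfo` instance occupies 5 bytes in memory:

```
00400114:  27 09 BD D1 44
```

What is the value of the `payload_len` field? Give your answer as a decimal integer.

`payload_len` follows `magic` (1 byte), so it starts at byte offset 1 and occupies 4 bytes.
Bytes at offsets 1..4: 09 BD D1 44.
Big-endian stores the most-significant byte at the lowest address.
The bytes are already most-significant first: 0x09BDD144.
0x09BDD144 = 163434820.

163434820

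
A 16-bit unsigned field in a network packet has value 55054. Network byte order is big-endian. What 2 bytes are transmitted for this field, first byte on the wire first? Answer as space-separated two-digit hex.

D7 0E

55054 in hexadecimal, padded to 16 bits, is 0xD70E.
Split into bytes (most-significant first): D7 0E.
Big-endian stores the most-significant byte at the lowest address.
So the memory order matches the most-significant-first order: D7 0E.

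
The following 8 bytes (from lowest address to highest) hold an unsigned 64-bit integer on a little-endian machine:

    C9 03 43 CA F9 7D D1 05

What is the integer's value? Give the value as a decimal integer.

419254752115885001

Little-endian: lowest address holds the least-significant byte.
Reassemble most-significant byte first: 05 D1 7D F9 CA 43 03 C9 → 0x05D17DF9CA4303C9.
0x05D17DF9CA4303C9 = 419254752115885001.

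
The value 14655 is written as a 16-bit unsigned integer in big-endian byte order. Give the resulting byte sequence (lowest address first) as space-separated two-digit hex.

39 3F

14655 in hexadecimal, padded to 16 bits, is 0x393F.
Split into bytes (most-significant first): 39 3F.
Big-endian: lowest address holds the most-significant byte.
So the memory order matches the most-significant-first order: 39 3F.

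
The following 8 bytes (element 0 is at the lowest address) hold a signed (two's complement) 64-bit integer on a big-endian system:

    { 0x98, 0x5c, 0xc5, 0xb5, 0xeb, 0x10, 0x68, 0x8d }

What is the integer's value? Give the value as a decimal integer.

-7467876696963651443

Big-endian: lowest address holds the most-significant byte.
The bytes are already most-significant first: 0x985CC5B5EB10688D.
Top bit is set, so as a signed 64-bit value this is 0x985CC5B5EB10688D − 2^64 = -7467876696963651443.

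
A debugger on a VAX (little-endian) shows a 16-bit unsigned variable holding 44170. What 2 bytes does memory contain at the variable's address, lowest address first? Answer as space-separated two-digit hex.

44170 in hexadecimal, padded to 16 bits, is 0xAC8A.
Split into bytes (most-significant first): AC 8A.
In little-endian order the low byte comes first in memory.
So at ascending addresses the bytes are 8A AC.

8A AC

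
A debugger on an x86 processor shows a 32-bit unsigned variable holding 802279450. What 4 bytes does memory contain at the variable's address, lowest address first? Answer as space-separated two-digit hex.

1A D0 D1 2F

802279450 in hexadecimal, padded to 32 bits, is 0x2FD1D01A.
Split into bytes (most-significant first): 2F D1 D0 1A.
Little-endian: lowest address holds the least-significant byte.
So at ascending addresses the bytes are 1A D0 D1 2F.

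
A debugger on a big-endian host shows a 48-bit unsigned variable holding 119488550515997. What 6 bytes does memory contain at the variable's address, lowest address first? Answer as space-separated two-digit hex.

6C AC 98 9B B5 1D

119488550515997 in hexadecimal, padded to 48 bits, is 0x6CAC989BB51D.
Split into bytes (most-significant first): 6C AC 98 9B B5 1D.
Big-endian: lowest address holds the most-significant byte.
So the memory order matches the most-significant-first order: 6C AC 98 9B B5 1D.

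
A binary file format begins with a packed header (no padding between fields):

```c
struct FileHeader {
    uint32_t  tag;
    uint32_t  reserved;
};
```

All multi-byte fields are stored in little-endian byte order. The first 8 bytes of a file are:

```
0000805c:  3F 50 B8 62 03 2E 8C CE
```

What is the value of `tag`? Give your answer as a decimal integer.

1656246335

`tag` is the first field, at byte offset 0, occupying 4 bytes.
Bytes at offsets 0..3: 3F 50 B8 62.
Little-endian: lowest address holds the least-significant byte.
Reassemble most-significant byte first: 62 B8 50 3F → 0x62B8503F.
0x62B8503F = 1656246335.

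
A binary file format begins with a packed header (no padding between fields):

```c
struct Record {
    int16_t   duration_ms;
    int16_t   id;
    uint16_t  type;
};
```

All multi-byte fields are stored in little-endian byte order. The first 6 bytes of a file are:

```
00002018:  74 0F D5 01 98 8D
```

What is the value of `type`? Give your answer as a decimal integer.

36248

`type` follows `duration_ms` (2 B), `id` (2 B), so it starts at offset 2 + 2 = 4 and occupies 2 bytes.
Bytes at offsets 4..5: 98 8D.
In little-endian order the low byte comes first in memory.
Reassemble most-significant byte first: 8D 98 → 0x8D98.
0x8D98 = 36248.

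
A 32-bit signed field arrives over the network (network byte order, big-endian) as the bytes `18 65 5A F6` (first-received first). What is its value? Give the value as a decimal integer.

Big-endian: lowest address holds the most-significant byte.
The bytes are already most-significant first: 0x18655AF6.
0x18655AF6 = 409295606.

409295606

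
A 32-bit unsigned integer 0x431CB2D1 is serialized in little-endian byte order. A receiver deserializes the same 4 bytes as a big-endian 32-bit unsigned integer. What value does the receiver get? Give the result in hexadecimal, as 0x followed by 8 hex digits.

0xD1B21C43

Stored little-endian, the bytes at ascending addresses are D1 B2 1C 43.
Read back as big-endian, the last byte is least significant, giving 0xD1B21C43.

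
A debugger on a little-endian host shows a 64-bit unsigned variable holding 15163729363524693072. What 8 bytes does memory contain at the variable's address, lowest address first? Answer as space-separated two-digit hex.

15163729363524693072 in hexadecimal, padded to 64 bits, is 0xD2706383E70CAC50.
Split into bytes (most-significant first): D2 70 63 83 E7 0C AC 50.
In little-endian order the low byte comes first in memory.
So at ascending addresses the bytes are 50 AC 0C E7 83 63 70 D2.

50 AC 0C E7 83 63 70 D2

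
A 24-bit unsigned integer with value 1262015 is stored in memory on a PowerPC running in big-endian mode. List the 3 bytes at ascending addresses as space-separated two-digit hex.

1262015 in hexadecimal, padded to 24 bits, is 0x1341BF.
Split into bytes (most-significant first): 13 41 BF.
In big-endian order the high byte comes first in memory.
So the memory order matches the most-significant-first order: 13 41 BF.

13 41 BF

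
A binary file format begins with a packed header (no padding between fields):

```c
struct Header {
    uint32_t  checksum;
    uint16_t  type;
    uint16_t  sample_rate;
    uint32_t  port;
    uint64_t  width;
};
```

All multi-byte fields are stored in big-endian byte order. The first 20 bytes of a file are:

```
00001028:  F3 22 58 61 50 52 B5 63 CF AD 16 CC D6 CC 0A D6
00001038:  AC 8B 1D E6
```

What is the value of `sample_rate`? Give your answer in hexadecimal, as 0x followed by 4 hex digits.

`sample_rate` follows `checksum` (4 B), `type` (2 B), so it starts at offset 4 + 2 = 6 and occupies 2 bytes.
Bytes at offsets 6..7: B5 63.
In big-endian order the high byte comes first in memory.
The bytes are already most-significant first: 0xB563.

0xB563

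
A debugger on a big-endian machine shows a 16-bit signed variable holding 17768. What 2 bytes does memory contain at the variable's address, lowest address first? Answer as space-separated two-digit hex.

17768 in hexadecimal, padded to 16 bits, is 0x4568.
Split into bytes (most-significant first): 45 68.
Big-endian stores the most-significant byte at the lowest address.
So the memory order matches the most-significant-first order: 45 68.

45 68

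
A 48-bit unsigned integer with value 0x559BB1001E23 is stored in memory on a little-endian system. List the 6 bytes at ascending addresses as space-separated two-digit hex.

23 1E 00 B1 9B 55

Split into bytes (most-significant first): 55 9B B1 00 1E 23.
Little-endian: lowest address holds the least-significant byte.
So at ascending addresses the bytes are 23 1E 00 B1 9B 55.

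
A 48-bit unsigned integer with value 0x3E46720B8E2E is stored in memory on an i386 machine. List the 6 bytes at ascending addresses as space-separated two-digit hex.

Split into bytes (most-significant first): 3E 46 72 0B 8E 2E.
Little-endian: lowest address holds the least-significant byte.
So at ascending addresses the bytes are 2E 8E 0B 72 46 3E.

2E 8E 0B 72 46 3E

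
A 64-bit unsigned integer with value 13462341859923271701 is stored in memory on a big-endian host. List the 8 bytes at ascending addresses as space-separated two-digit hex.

13462341859923271701 in hexadecimal, padded to 64 bits, is 0xBAD3D89855992015.
Split into bytes (most-significant first): BA D3 D8 98 55 99 20 15.
In big-endian order the high byte comes first in memory.
So the memory order matches the most-significant-first order: BA D3 D8 98 55 99 20 15.

BA D3 D8 98 55 99 20 15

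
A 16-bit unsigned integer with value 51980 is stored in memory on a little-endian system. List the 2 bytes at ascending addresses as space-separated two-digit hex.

51980 in hexadecimal, padded to 16 bits, is 0xCB0C.
Split into bytes (most-significant first): CB 0C.
Little-endian: lowest address holds the least-significant byte.
So at ascending addresses the bytes are 0C CB.

0C CB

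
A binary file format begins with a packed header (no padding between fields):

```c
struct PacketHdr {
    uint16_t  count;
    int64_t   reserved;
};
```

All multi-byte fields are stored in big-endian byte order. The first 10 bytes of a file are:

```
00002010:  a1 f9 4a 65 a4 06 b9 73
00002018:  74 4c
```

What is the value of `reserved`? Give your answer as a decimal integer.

5360871280242553932

`reserved` follows `count` (2 bytes), so it starts at byte offset 2 and occupies 8 bytes.
Bytes at offsets 2..9: 4A 65 A4 06 B9 73 74 4C.
Big-endian: lowest address holds the most-significant byte.
The bytes are already most-significant first: 0x4A65A406B973744C.
0x4A65A406B973744C = 5360871280242553932.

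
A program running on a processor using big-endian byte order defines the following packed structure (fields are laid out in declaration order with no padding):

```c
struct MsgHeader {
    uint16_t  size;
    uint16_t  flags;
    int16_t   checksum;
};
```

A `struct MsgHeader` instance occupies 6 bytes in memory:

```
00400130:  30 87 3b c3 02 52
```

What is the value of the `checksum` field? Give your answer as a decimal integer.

`checksum` follows `size` (2 B), `flags` (2 B), so it starts at offset 2 + 2 = 4 and occupies 2 bytes.
Bytes at offsets 4..5: 02 52.
Big-endian stores the most-significant byte at the lowest address.
The bytes are already most-significant first: 0x0252.
0x0252 = 594.

594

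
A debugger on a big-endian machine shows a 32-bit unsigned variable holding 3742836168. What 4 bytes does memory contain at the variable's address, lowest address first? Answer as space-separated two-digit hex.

DF 17 25 C8

3742836168 in hexadecimal, padded to 32 bits, is 0xDF1725C8.
Split into bytes (most-significant first): DF 17 25 C8.
Big-endian: lowest address holds the most-significant byte.
So the memory order matches the most-significant-first order: DF 17 25 C8.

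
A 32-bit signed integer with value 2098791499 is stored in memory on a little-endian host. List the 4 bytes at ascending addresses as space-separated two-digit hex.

2098791499 in hexadecimal, padded to 32 bits, is 0x7D19044B.
Split into bytes (most-significant first): 7D 19 04 4B.
In little-endian order the low byte comes first in memory.
So at ascending addresses the bytes are 4B 04 19 7D.

4B 04 19 7D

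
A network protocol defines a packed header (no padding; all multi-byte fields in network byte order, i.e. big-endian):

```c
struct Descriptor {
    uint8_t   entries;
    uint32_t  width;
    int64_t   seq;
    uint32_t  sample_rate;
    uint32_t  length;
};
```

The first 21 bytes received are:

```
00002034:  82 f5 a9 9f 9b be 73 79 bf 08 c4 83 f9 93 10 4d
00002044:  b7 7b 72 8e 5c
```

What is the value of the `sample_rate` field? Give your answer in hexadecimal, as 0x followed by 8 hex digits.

`sample_rate` follows `entries` (1 B), `width` (4 B), `seq` (8 B), so it starts at offset 1 + 4 + 8 = 13 and occupies 4 bytes.
Bytes at offsets 13..16: 93 10 4D B7.
Big-endian: lowest address holds the most-significant byte.
The bytes are already most-significant first: 0x93104DB7.

0x93104DB7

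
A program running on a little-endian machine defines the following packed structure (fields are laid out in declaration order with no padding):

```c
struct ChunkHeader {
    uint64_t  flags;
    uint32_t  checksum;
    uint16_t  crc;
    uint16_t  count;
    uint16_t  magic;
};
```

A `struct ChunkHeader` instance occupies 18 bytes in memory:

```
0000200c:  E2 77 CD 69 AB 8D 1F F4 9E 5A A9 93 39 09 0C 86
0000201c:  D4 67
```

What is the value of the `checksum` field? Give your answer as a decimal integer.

`checksum` follows `flags` (8 bytes), so it starts at byte offset 8 and occupies 4 bytes.
Bytes at offsets 8..11: 9E 5A A9 93.
In little-endian order the low byte comes first in memory.
Reassemble most-significant byte first: 93 A9 5A 9E → 0x93A95A9E.
0x93A95A9E = 2477349534.

2477349534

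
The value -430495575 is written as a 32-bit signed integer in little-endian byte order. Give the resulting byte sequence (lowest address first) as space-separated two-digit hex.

Two's complement of -430495575 in 32 bits: 430495575 = 0x19A8D757; invert → 0xE65728A8; add 1 → 0xE65728A9.
Split into bytes (most-significant first): E6 57 28 A9.
Little-endian: lowest address holds the least-significant byte.
So at ascending addresses the bytes are A9 28 57 E6.

A9 28 57 E6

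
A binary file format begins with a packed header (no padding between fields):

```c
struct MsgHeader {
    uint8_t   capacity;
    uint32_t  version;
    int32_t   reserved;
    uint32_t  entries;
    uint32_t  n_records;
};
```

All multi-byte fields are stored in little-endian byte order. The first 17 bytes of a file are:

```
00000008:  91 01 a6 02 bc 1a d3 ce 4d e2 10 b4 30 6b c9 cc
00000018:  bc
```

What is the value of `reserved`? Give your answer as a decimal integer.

`reserved` follows `capacity` (1 B), `version` (4 B), so it starts at offset 1 + 4 = 5 and occupies 4 bytes.
Bytes at offsets 5..8: 1A D3 CE 4D.
Little-endian: lowest address holds the least-significant byte.
Reassemble most-significant byte first: 4D CE D3 1A → 0x4DCED31A.
0x4DCED31A = 1305400090.

1305400090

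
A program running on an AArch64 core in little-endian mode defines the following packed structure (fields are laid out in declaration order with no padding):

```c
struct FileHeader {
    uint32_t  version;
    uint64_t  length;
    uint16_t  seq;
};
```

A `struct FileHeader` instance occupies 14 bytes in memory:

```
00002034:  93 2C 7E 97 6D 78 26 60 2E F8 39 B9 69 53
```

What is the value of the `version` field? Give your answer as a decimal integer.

2541628563

`version` is the first field, at byte offset 0, occupying 4 bytes.
Bytes at offsets 0..3: 93 2C 7E 97.
Little-endian stores the least-significant byte at the lowest address.
Reassemble most-significant byte first: 97 7E 2C 93 → 0x977E2C93.
0x977E2C93 = 2541628563.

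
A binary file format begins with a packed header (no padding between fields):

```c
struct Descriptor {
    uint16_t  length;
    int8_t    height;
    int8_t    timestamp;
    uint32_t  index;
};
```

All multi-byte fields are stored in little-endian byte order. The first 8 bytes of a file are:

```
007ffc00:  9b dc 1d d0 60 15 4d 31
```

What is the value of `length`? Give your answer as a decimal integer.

56475

`length` is the first field, at byte offset 0, occupying 2 bytes.
Bytes at offsets 0..1: 9B DC.
In little-endian order the low byte comes first in memory.
Reassemble most-significant byte first: DC 9B → 0xDC9B.
0xDC9B = 56475.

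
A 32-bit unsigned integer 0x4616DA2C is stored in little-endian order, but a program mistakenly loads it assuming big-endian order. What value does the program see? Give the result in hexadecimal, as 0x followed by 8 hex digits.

Stored little-endian, the bytes at ascending addresses are 2C DA 16 46.
Read back as big-endian, the last byte is least significant, giving 0x2CDA1646.

0x2CDA1646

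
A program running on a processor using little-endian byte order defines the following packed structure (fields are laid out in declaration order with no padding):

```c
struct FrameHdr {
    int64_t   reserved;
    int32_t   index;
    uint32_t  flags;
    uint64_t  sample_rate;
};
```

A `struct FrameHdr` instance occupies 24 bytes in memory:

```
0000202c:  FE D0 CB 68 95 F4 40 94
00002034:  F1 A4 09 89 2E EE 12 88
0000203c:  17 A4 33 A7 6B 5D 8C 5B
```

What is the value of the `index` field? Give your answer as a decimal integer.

`index` follows `reserved` (8 bytes), so it starts at byte offset 8 and occupies 4 bytes.
Bytes at offsets 8..11: F1 A4 09 89.
In little-endian order the low byte comes first in memory.
Reassemble most-significant byte first: 89 09 A4 F1 → 0x8909A4F1.
Top bit is set, so as a signed 32-bit value this is 0x8909A4F1 − 2^32 = -1995856655.

-1995856655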